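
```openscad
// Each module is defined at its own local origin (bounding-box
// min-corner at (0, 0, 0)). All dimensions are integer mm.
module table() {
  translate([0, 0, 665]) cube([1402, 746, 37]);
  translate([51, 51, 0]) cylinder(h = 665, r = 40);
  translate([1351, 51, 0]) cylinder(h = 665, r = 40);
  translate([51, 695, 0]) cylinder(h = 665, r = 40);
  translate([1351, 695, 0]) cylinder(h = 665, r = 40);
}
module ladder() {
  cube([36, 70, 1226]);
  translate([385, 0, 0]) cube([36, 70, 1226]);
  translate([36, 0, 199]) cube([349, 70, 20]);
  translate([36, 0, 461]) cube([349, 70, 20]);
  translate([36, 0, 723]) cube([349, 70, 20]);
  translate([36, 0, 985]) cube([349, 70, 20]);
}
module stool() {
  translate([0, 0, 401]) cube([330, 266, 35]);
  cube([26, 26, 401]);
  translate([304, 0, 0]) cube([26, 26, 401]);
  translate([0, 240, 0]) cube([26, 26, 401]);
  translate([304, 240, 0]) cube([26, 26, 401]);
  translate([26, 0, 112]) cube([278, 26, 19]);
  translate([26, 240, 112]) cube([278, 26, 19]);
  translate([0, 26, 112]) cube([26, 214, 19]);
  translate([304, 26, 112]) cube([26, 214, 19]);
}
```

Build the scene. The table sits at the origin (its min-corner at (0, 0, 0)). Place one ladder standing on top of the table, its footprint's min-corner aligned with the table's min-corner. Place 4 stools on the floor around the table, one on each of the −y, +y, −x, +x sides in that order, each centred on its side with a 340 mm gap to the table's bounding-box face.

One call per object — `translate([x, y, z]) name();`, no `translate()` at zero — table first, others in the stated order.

table();
translate([0, 0, 702]) ladder();
translate([536, -606, 0]) stool();
translate([536, 1086, 0]) stool();
translate([-670, 240, 0]) stool();
translate([1742, 240, 0]) stool();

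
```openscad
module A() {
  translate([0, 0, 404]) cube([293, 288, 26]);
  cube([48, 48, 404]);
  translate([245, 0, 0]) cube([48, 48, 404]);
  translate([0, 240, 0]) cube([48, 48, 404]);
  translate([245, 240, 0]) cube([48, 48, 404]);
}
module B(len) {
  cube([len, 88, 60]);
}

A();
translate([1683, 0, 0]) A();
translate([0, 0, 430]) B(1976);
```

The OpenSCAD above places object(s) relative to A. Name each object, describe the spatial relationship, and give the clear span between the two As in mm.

A is a stool. B is a beam. A beam spans the tops of two stools. The clear span between the two stools is 1390 mm.

Second stool starts at x = 1683; first ends at x = 293; clear span = 1683 − 293 = 1390 mm.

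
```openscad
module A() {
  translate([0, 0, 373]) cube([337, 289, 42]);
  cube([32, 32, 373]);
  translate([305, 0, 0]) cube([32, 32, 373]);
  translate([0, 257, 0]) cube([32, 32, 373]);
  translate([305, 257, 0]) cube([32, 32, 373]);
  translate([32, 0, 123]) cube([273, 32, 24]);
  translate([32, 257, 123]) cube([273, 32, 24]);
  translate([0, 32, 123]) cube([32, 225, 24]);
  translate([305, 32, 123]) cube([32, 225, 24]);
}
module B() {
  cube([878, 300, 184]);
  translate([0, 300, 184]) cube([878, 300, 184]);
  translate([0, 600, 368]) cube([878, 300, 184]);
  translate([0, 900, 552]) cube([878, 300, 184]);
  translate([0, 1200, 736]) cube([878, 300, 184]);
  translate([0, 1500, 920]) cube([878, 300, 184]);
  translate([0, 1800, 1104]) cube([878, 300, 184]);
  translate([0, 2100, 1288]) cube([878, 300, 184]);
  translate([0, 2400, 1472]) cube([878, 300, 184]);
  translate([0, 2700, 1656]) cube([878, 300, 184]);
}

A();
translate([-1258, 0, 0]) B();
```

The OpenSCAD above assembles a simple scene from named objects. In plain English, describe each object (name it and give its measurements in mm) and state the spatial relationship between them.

A is a four-legged stool. The seat is a 337×289×42 mm slab whose top surface is at z = 415 mm; four square legs, each 32×32 mm in cross-section, run from the floor (z = 0) to the underside of the seat, each flush with a corner of the seat. Four stretchers, 32 mm wide and 24 mm tall, connect adjacent legs with their undersides at z = 123 mm, each running between the inner faces of the legs it joins and aligned with the legs' outer faces on the other axis.

B is a run of 10 identical solid stair steps. Each tread is 878×300 mm and each step block is 184 mm high. Step 1 rests on the floor; step k is offset from step 1 by (k−1)×300 mm in y and (k−1)×184 mm in z.

The staircase is on the floor beside the stool on its −x side.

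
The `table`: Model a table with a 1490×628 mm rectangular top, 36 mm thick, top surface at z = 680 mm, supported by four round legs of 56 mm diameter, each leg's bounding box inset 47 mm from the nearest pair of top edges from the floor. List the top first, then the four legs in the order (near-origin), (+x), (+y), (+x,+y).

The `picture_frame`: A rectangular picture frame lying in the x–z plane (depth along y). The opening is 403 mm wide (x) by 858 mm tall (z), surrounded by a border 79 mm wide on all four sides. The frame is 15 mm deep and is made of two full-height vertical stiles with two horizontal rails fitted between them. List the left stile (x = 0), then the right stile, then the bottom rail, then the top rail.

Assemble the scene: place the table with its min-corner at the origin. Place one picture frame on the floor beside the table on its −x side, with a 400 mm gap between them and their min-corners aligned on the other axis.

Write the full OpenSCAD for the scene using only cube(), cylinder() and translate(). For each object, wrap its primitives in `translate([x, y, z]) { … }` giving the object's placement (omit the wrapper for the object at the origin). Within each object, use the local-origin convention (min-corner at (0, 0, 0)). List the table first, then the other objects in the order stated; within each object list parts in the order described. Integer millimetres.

translate([0, 0, 644]) cube([1490, 628, 36]);
translate([75, 75, 0]) cylinder(h = 644, r = 28);
translate([1415, 75, 0]) cylinder(h = 644, r = 28);
translate([75, 553, 0]) cylinder(h = 644, r = 28);
translate([1415, 553, 0]) cylinder(h = 644, r = 28);
translate([-961, 0, 0]) {
  cube([79, 15, 1016]);
  translate([482, 0, 0]) cube([79, 15, 1016]);
  translate([79, 0, 0]) cube([403, 15, 79]);
  translate([79, 0, 937]) cube([403, 15, 79]);
}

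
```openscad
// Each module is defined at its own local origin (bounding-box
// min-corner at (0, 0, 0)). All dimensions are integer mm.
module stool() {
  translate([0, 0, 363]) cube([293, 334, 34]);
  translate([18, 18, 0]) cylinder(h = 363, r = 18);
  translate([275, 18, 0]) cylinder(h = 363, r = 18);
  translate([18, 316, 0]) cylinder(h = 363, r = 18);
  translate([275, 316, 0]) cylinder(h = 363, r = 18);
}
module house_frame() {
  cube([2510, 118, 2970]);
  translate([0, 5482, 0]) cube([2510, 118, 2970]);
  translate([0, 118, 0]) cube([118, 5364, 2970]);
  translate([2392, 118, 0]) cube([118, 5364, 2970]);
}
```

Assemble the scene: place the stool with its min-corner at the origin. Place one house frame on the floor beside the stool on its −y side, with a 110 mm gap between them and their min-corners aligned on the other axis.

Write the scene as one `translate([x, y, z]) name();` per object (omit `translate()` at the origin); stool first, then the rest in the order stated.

stool();
translate([0, -5710, 0]) house_frame();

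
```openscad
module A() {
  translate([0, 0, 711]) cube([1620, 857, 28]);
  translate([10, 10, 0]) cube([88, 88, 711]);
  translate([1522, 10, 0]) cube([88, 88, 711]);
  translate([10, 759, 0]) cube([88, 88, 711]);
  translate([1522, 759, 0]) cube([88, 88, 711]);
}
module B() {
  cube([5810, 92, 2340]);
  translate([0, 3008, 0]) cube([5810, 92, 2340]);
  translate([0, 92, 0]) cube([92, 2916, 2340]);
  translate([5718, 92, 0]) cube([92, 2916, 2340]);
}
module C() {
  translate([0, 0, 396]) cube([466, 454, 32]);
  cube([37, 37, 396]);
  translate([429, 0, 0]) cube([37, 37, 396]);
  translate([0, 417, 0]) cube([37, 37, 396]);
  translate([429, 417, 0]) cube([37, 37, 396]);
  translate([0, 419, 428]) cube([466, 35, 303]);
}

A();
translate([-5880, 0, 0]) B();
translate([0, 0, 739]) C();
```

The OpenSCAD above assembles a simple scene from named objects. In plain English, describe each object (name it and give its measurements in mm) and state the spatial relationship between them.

A is a rectangular dining table. The top is 1620×857×28 mm with its upper surface at z = 739 mm. It stands on four 88×88 mm square legs, each inset 10 mm from the nearest pair of top edges, running from the floor to the underside of the top.

B is a box-shaped house frame (walls only): outside footprint 5810×3100 mm, wall height 2340 mm, wall thickness 92 mm. The two y-facing walls run the full x-width; the two x-facing walls fit between the inner faces of the y-facing walls.

C is a chair. The seat is a 466×454×32 mm slab with its top at z = 428 mm, on four 37×37 mm corner legs (flush with the seat edges, standing on z = 0). A flat backrest 35 mm thick, 303 mm tall, spans the full seat width and rises from the seat top along its +y edge, rear face flush with the rear of the seat.

The house frame is on the floor beside the table on its −x side. The chair is on top of the table.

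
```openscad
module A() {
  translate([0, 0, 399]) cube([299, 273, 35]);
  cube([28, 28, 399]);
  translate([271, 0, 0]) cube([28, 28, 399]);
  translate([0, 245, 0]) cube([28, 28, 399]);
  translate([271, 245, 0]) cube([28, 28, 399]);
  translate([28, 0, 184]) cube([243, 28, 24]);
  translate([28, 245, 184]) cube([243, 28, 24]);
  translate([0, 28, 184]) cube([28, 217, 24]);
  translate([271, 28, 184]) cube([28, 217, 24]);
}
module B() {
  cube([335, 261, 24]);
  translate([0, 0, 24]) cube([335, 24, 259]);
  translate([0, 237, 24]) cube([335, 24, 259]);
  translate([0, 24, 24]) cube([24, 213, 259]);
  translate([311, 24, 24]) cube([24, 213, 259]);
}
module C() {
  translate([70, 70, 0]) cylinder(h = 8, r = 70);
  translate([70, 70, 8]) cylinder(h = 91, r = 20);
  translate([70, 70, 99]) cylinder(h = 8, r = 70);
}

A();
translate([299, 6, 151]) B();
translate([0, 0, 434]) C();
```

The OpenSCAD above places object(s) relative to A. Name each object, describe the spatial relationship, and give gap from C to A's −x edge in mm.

The spool's min-x is at 0; the stool's min-x is 0; gap = 0 mm.

A is a stool. B is an open box. C is a spool. The open box is beside the stool with their tops flush at z = 434. The spool is on top of the stool. The gap from the spool to the stool's −x edge is 0 mm.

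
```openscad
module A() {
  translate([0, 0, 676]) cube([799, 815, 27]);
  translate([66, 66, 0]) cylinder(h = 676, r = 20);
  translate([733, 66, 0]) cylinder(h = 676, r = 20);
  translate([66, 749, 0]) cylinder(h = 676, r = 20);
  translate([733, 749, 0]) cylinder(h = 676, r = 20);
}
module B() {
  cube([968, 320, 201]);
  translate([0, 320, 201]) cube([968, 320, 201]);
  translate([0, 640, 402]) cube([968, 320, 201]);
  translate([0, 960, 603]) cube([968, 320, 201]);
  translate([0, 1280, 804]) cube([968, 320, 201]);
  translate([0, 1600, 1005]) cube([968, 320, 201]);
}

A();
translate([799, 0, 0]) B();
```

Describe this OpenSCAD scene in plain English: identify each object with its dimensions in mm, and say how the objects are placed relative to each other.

A is a rectangular dining table. The top is 799×815×27 mm with its upper surface at z = 703 mm. It stands on four round legs of 40 mm diameter, each leg's bounding box inset 46 mm from the nearest pair of top edges, running from the floor to the underside of the top.

B is a run of 6 identical solid stair steps. Each tread is 968×320 mm and each step block is 201 mm high. Step 1 rests on the floor; step k is offset from step 1 by (k−1)×320 mm in y and (k−1)×201 mm in z.

The staircase is against the table's +x side, with their −y faces flush.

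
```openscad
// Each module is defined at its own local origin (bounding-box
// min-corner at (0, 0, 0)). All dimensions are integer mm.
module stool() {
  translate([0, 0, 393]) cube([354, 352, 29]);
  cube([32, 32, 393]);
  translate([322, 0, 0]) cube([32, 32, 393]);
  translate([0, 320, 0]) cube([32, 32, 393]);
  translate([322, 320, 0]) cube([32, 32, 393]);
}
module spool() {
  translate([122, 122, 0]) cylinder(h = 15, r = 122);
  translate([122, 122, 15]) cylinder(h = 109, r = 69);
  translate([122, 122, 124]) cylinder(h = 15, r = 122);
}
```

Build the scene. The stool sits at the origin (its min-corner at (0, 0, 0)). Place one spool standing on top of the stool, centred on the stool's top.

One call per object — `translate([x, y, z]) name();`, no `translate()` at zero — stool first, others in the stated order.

stool();
translate([55, 54, 422]) spool();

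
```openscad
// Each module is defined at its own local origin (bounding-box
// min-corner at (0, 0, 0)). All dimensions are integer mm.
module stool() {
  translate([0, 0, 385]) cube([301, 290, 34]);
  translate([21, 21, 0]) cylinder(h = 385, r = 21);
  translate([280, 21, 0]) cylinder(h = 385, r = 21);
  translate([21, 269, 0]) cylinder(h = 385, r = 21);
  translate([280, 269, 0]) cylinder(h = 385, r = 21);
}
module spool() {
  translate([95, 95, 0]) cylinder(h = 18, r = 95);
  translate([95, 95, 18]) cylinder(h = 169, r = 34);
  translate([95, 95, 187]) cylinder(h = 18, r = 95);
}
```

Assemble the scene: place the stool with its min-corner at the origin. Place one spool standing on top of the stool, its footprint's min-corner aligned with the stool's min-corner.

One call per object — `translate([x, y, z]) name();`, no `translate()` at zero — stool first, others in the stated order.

stool();
translate([0, 0, 419]) spool();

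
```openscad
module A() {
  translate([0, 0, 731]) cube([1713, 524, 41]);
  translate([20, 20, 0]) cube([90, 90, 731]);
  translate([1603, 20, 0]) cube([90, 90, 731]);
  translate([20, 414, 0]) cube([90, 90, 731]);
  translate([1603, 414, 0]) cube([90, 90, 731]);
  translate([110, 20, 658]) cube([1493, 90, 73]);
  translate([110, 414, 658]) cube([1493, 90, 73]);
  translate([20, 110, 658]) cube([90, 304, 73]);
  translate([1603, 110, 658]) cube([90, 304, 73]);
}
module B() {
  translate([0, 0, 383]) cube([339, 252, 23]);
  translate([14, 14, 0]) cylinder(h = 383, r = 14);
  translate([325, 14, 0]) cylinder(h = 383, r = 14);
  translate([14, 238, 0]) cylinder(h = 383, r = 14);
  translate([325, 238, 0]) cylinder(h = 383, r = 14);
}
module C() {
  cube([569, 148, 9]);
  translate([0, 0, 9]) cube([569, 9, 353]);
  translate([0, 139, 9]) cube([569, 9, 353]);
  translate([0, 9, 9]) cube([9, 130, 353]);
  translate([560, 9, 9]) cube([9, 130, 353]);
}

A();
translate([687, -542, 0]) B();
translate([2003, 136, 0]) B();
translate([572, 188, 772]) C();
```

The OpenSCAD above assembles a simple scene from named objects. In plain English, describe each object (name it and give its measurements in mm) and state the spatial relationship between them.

A is a table with a 1713×524 mm rectangular top, 41 mm thick, top surface at z = 772 mm, supported by four 90×90 mm square legs, each inset 20 mm from the nearest pair of top edges, running from the floor. Four apron rails, 90 mm thick and 73 mm tall, run between adjacent legs with their top edges flush with the underside of the top and their outer faces flush with the legs' outer faces.

B is a simple wooden stool: a rectangular seat 339 mm (x) by 252 mm (y), 23 mm thick, top face at z = 406 mm, on four round legs, each 28 mm in diameter. The legs rest on z = 0, each leg's axis is inset half a diameter from the nearest pair of seat edges (so the leg's bounding box is flush with the corner).

C is an open storage box with external size 569×148×362 mm and wall thickness 9 mm (the base is also 9 mm thick). The base covers the whole footprint; the four walls stand on the base, with the y-facing walls full-width and the x-facing walls fitting between their inner faces.

Two stools sit around the table at the −y, +x sides. The open box is on top of the table, centred.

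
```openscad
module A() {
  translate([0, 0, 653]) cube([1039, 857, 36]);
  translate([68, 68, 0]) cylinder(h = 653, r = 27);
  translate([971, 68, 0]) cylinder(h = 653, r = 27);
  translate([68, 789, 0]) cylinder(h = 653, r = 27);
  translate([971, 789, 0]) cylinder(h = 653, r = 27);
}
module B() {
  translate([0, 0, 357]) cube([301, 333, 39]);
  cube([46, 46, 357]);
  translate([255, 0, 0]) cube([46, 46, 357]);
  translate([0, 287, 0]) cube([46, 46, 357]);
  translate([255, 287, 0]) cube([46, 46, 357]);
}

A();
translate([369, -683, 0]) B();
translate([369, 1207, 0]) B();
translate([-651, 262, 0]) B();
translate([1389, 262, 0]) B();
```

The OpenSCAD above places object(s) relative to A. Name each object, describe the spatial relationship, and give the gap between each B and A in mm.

A is a table. B is a stool. Four stools sit around the table at the −y, +y, −x, +x sides. The gap between each stool and the table is 350 mm.

Each stool's nearest face is 350 mm from the table's bounding box.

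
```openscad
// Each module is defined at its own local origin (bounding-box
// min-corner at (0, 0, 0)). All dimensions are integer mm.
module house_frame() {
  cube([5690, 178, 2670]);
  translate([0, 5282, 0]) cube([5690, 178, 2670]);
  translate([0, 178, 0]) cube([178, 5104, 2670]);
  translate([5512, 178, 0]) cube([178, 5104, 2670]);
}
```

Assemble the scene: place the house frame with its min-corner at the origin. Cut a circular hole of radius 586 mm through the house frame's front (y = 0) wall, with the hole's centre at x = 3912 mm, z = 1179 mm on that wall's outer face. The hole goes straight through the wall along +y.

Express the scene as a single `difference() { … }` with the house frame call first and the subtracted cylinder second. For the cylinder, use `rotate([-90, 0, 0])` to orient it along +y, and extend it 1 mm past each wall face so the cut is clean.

difference() {
  house_frame();
  translate([3912, -1, 1179]) rotate([-90, 0, 0]) cylinder(h = 180, r = 586);
}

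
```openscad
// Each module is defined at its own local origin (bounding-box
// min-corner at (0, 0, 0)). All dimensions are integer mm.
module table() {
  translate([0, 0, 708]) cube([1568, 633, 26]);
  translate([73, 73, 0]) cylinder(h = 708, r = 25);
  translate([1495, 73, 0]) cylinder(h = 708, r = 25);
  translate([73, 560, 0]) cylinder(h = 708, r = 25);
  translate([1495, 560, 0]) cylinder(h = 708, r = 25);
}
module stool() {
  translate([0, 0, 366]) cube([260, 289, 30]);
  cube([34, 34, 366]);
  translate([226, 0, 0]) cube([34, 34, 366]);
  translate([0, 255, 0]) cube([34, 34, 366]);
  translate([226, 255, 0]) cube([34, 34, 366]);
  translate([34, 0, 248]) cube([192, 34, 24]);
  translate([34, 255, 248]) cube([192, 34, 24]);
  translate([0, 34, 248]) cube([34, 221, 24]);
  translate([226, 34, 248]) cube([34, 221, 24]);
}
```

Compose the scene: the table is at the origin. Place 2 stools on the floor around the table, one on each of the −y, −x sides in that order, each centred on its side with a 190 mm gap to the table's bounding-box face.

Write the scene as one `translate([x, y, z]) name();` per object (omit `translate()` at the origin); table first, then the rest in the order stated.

table();
translate([654, -479, 0]) stool();
translate([-450, 172, 0]) stool();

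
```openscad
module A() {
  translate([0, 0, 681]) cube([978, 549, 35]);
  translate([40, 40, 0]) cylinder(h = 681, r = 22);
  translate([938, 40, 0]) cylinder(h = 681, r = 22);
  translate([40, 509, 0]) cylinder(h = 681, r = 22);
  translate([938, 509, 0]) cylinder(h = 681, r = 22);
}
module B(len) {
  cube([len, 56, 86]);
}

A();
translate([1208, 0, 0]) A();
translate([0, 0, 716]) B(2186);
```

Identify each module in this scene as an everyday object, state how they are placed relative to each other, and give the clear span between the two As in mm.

Second table starts at x = 1208; first ends at x = 978; clear span = 1208 − 978 = 230 mm.

A is a table. B is a beam. A beam spans the tops of two tables. The clear span between the two tables is 230 mm.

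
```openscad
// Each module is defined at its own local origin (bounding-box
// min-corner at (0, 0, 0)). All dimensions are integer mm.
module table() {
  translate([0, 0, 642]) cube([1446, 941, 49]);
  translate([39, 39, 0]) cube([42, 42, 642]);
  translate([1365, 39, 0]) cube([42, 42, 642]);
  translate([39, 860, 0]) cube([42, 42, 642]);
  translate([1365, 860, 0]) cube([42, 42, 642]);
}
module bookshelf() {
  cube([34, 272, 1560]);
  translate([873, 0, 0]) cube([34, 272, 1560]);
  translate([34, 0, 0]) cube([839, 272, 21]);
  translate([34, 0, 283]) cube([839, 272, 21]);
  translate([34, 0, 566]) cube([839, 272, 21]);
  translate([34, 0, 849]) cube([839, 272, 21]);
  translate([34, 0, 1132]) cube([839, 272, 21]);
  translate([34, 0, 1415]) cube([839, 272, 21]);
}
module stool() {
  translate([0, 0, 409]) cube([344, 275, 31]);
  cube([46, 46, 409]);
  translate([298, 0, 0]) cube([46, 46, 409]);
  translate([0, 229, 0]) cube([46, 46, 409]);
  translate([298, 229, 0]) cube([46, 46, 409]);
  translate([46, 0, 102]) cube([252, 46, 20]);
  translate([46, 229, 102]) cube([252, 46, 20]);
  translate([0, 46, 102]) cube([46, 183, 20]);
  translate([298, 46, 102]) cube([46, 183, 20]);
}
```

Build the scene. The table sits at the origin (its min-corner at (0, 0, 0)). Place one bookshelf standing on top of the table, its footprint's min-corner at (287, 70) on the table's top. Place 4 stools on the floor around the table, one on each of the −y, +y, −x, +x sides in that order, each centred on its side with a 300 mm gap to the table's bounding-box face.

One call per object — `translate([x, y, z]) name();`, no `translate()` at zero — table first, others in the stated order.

table();
translate([287, 70, 691]) bookshelf();
translate([551, -575, 0]) stool();
translate([551, 1241, 0]) stool();
translate([-644, 333, 0]) stool();
translate([1746, 333, 0]) stool();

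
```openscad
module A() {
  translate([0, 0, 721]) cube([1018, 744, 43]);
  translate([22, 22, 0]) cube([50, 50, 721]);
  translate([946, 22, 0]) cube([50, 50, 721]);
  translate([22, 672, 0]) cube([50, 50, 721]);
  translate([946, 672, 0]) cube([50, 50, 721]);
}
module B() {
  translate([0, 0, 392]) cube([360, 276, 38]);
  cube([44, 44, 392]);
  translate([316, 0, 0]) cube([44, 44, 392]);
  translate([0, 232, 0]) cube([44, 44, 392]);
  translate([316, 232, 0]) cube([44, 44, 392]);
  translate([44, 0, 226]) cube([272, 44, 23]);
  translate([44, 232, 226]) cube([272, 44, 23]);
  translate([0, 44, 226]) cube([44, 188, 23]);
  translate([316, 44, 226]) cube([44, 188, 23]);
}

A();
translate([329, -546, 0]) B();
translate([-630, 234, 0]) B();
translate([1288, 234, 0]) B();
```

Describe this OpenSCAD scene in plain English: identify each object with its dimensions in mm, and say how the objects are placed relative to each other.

A is a table with a 1018×744 mm rectangular top, 43 mm thick, top surface at z = 764 mm, supported by four 50×50 mm square legs, each inset 22 mm from the nearest pair of top edges, running from the floor.

B is a four-legged stool. The seat is a 360×276×38 mm slab whose top surface is at z = 430 mm; four square legs, each 44×44 mm in cross-section, run from the floor (z = 0) to the underside of the seat, each flush with a corner of the seat. Four stretchers, 44 mm wide and 23 mm tall, connect adjacent legs with their undersides at z = 226 mm, each running between the inner faces of the legs it joins and aligned with the legs' outer faces on the other axis.

Three stools sit around the table at the −y, −x, +x sides.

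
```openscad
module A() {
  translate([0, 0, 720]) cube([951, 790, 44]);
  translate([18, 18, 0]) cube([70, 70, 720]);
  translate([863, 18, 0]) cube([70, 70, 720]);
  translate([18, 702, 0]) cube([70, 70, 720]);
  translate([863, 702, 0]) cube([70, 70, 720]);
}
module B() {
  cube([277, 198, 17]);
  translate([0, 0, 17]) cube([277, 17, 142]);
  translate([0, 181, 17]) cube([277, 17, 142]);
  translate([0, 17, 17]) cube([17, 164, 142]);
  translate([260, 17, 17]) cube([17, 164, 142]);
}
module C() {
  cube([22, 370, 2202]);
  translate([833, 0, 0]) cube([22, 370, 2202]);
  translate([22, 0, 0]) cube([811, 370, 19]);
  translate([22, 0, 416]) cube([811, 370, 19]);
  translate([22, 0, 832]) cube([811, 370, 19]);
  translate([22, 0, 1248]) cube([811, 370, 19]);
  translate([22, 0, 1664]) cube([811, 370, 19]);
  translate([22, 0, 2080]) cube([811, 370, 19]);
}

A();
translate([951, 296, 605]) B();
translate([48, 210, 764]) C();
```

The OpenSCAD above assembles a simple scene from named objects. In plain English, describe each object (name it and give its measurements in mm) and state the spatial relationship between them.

A is a rectangular dining table. The top is 951×790×44 mm with its upper surface at z = 764 mm. It stands on four 70×70 mm square legs, each inset 18 mm from the nearest pair of top edges, running from the floor to the underside of the top.

B is an open storage box with external size 277×198×159 mm and wall thickness 17 mm (the base is also 17 mm thick). The base covers the whole footprint; the four walls stand on the base, with the y-facing walls full-width and the x-facing walls fitting between their inner faces.

C is a bookshelf 855 mm wide overall, 370 mm deep and 2202 mm tall. The two sides are 22 mm thick vertical panels. 6 horizontal shelves of 19 mm thickness span between the inner faces of the sides; the lowest shelf sits on the floor and shelves are stacked with a clear vertical gap of 397 mm between each pair.

The open box is beside the table with their tops flush at z = 764. The bookshelf is on top of the table, centred.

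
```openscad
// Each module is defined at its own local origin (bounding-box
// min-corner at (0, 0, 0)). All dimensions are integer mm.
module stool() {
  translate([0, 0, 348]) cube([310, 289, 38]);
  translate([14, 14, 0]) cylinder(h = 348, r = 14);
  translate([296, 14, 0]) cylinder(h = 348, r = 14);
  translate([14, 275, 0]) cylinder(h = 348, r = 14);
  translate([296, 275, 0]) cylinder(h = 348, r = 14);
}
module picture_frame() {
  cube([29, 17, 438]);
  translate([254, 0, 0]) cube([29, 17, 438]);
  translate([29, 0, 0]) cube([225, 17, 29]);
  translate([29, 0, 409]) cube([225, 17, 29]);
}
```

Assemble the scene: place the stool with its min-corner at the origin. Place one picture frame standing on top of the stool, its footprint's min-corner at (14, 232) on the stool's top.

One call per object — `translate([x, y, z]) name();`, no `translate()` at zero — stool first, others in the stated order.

stool();
translate([14, 232, 386]) picture_frame();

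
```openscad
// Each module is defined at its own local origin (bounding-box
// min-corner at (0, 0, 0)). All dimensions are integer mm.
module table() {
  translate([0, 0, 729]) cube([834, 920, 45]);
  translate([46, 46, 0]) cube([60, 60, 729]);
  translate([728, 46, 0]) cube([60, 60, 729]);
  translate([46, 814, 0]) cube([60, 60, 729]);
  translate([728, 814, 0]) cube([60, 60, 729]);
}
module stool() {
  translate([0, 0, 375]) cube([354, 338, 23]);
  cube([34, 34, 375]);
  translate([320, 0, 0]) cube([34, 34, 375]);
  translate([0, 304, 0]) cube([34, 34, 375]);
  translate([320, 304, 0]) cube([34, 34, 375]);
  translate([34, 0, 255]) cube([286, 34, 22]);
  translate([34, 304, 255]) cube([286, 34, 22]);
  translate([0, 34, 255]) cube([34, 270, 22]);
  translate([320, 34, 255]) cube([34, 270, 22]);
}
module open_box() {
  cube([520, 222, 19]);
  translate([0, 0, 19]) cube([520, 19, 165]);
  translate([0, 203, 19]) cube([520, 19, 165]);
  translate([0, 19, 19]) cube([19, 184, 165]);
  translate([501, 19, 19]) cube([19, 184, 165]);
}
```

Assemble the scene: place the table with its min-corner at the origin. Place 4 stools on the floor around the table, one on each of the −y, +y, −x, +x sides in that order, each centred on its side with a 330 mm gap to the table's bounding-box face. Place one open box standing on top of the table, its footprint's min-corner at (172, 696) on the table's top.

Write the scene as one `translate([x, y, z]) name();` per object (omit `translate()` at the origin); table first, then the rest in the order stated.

table();
translate([240, -668, 0]) stool();
translate([240, 1250, 0]) stool();
translate([-684, 291, 0]) stool();
translate([1164, 291, 0]) stool();
translate([172, 696, 774]) open_box();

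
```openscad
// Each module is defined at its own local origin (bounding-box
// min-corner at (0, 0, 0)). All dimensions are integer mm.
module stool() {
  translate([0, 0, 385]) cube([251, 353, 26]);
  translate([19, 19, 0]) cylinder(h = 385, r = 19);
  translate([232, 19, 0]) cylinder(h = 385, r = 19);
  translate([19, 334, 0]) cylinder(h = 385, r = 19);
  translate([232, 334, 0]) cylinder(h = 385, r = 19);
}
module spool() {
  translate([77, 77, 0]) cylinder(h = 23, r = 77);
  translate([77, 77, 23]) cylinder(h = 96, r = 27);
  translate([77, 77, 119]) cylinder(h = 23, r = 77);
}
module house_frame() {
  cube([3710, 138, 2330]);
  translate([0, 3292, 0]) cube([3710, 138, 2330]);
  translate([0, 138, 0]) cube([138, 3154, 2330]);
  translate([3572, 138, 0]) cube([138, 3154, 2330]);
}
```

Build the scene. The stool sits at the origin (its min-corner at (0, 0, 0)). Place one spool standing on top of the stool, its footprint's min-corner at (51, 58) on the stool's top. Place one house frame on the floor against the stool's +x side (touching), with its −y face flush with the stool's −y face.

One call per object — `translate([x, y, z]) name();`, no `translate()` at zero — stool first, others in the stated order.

stool();
translate([51, 58, 411]) spool();
translate([251, 0, 0]) house_frame();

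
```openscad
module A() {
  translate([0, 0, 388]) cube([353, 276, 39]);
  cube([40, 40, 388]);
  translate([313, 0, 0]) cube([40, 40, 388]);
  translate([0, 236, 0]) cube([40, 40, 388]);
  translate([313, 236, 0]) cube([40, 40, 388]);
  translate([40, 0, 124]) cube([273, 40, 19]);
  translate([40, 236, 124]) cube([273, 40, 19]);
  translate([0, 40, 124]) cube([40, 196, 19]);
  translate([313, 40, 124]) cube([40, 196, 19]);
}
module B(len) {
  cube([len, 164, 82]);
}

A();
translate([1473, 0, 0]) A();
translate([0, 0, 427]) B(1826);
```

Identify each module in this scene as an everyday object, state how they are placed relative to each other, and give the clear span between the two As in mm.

A is a stool. B is a beam. A beam spans the tops of two stools. The clear span between the two stools is 1120 mm.

Second stool starts at x = 1473; first ends at x = 353; clear span = 1473 − 353 = 1120 mm.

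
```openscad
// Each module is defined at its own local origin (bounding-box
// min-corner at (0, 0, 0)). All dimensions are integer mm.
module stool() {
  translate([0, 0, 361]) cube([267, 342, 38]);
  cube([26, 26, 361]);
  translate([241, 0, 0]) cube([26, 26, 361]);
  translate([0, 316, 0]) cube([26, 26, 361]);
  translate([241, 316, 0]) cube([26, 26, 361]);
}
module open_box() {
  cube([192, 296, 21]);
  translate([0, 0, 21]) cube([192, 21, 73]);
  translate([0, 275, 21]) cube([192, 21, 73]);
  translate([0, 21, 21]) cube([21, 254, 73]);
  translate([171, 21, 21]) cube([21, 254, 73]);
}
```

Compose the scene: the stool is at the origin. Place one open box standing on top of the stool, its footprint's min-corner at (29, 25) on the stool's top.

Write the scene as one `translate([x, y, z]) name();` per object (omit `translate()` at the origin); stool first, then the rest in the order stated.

stool();
translate([29, 25, 399]) open_box();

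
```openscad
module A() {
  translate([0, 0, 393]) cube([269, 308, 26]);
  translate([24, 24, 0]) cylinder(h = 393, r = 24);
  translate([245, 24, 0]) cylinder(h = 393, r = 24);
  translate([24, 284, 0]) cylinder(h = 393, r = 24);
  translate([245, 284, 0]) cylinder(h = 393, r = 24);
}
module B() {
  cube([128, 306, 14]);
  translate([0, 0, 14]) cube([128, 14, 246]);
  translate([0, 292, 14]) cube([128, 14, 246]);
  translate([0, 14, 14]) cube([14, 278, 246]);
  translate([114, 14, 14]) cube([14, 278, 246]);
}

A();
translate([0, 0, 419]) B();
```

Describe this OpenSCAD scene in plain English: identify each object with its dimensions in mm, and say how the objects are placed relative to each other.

A is a simple wooden stool: a rectangular seat 269 mm (x) by 308 mm (y), 26 mm thick, top face at z = 419 mm, on four round legs, each 48 mm in diameter. The legs rest on z = 0, each leg's axis is inset half a diameter from the nearest pair of seat edges (so the leg's bounding box is flush with the corner).

B is an open storage box with external size 128×306×260 mm and wall thickness 14 mm (the base is also 14 mm thick). The base covers the whole footprint; the four walls stand on the base, with the y-facing walls full-width and the x-facing walls fitting between their inner faces.

The open box is on top of the stool.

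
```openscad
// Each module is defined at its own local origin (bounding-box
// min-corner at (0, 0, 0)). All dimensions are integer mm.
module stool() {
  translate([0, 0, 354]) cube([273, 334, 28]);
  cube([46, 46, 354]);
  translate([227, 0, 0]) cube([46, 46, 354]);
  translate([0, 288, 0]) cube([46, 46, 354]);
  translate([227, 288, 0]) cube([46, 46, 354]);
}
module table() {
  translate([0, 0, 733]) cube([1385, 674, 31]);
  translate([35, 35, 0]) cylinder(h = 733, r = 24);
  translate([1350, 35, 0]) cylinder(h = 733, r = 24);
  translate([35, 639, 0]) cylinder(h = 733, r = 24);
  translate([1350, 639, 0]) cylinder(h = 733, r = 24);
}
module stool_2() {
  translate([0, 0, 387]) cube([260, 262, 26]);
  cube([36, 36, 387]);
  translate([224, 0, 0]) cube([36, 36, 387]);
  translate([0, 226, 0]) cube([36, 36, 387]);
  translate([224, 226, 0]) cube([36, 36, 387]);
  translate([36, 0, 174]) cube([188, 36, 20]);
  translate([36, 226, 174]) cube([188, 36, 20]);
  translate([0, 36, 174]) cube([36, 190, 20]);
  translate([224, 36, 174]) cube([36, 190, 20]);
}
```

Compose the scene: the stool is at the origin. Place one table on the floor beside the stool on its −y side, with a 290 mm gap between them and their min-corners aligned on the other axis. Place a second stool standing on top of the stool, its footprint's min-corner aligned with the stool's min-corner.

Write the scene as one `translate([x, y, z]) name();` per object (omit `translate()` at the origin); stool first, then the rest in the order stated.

stool();
translate([0, -964, 0]) table();
translate([0, 0, 382]) stool_2();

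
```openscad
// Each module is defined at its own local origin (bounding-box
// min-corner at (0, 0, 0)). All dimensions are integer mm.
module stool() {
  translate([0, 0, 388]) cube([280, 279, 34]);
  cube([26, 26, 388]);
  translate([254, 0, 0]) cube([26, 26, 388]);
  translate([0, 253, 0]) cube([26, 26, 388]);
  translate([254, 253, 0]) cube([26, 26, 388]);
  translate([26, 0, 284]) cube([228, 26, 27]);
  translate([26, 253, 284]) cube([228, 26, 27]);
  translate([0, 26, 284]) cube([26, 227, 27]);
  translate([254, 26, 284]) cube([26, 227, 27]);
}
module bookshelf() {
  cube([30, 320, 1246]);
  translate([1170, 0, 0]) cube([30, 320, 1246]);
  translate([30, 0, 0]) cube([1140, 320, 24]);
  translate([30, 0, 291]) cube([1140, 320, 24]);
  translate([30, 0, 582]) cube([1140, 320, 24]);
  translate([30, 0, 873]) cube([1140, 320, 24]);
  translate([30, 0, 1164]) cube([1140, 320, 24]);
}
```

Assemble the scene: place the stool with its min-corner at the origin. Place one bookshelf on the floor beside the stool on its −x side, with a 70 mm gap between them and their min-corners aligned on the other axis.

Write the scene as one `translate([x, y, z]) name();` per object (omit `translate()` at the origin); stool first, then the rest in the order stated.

stool();
translate([-1270, 0, 0]) bookshelf();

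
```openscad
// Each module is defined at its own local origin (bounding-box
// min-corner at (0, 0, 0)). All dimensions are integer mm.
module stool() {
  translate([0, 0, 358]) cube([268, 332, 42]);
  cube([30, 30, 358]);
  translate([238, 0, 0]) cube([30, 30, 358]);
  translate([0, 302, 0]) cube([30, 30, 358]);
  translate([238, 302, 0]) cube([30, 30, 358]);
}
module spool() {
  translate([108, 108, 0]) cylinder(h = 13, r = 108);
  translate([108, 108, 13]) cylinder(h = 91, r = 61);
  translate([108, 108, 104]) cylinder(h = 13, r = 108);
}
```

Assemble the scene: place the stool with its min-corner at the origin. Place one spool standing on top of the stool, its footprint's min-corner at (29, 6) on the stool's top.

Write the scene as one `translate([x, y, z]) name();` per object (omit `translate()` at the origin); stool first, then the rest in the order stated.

stool();
translate([29, 6, 400]) spool();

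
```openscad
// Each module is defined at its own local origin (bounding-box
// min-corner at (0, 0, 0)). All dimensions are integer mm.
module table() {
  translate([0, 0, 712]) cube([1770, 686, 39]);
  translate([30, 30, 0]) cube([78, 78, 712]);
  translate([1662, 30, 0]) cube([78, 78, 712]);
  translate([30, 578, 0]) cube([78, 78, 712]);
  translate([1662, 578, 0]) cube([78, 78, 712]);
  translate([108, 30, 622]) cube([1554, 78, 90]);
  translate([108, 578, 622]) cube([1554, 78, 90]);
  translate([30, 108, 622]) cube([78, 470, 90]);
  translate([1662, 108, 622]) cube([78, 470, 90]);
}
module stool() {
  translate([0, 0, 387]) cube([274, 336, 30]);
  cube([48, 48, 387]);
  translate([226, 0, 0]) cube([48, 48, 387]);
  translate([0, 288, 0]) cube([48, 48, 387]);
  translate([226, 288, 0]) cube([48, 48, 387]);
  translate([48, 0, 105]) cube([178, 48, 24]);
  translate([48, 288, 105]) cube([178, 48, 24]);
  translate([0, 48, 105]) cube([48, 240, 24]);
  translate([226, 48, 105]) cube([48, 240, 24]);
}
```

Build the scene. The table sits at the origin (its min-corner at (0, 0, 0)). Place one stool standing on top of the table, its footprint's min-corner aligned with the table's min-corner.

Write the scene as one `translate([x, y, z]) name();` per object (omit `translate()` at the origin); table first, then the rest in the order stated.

table();
translate([0, 0, 751]) stool();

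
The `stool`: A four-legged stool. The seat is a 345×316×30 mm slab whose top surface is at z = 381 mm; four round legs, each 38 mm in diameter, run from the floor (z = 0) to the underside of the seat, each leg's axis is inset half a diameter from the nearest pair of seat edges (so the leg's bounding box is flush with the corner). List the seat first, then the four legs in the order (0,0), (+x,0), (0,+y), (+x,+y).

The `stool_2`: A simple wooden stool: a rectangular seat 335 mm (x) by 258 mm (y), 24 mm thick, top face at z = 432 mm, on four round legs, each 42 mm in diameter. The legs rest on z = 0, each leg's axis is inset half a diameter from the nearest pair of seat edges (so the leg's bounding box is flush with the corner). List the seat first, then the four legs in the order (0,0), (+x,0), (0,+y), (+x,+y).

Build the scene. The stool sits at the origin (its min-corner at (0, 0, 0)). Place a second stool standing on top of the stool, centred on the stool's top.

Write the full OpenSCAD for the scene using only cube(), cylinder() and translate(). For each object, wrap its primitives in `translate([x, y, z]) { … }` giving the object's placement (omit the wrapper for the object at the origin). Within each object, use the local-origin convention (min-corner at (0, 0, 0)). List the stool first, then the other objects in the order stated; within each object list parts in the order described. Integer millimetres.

translate([0, 0, 351]) cube([345, 316, 30]);
translate([19, 19, 0]) cylinder(h = 351, r = 19);
translate([326, 19, 0]) cylinder(h = 351, r = 19);
translate([19, 297, 0]) cylinder(h = 351, r = 19);
translate([326, 297, 0]) cylinder(h = 351, r = 19);
translate([5, 29, 381]) {
  translate([0, 0, 408]) cube([335, 258, 24]);
  translate([21, 21, 0]) cylinder(h = 408, r = 21);
  translate([314, 21, 0]) cylinder(h = 408, r = 21);
  translate([21, 237, 0]) cylinder(h = 408, r = 21);
  translate([314, 237, 0]) cylinder(h = 408, r = 21);
}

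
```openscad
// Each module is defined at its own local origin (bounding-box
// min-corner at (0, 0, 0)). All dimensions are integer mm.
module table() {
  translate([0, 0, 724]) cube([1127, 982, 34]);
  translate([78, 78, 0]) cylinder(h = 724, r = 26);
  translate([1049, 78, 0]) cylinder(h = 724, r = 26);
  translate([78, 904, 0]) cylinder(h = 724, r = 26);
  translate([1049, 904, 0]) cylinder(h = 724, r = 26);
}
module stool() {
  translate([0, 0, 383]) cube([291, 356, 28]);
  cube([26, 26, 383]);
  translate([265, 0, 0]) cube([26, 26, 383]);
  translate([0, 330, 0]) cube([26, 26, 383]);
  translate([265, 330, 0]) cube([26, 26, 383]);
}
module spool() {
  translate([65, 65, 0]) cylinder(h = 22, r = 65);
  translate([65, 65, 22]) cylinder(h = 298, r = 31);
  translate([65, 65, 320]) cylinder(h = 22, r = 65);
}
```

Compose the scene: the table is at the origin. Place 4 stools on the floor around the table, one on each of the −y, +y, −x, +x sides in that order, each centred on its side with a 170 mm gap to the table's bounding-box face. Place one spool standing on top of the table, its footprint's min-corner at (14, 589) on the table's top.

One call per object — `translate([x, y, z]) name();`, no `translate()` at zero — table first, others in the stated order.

table();
translate([418, -526, 0]) stool();
translate([418, 1152, 0]) stool();
translate([-461, 313, 0]) stool();
translate([1297, 313, 0]) stool();
translate([14, 589, 758]) spool();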